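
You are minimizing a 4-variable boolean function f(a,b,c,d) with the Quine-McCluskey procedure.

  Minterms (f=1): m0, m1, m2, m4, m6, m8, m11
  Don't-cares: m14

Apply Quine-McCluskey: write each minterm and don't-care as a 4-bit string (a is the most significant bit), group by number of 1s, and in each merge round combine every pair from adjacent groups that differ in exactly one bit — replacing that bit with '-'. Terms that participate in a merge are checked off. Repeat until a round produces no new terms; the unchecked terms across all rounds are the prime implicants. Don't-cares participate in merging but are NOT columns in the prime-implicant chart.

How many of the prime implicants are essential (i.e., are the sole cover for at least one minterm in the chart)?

4

[col 0] 0000*, 0001*, 0010*, 0100*, 0110*, 1000*, 1011, 1110*
[col 1] -000, -110, 0-00*, 0-10*, 00-0*, 000-, 01-0*
[col 2] 0--0
Prime implicants: -000, -110, 0--0, 000-, 1011
PI chart (minterm → PIs covering it):
  0 | -000,0--0,000-
  1 | 000-  (sole → essential)
  2 | 0--0  (sole → essential)
  4 | 0--0  (sole → essential)
  6 | -110,0--0
  8 | -000  (sole → essential)
  11 | 1011  (sole → essential)
Essential prime implicants: -000, 0--0, 000-, 1011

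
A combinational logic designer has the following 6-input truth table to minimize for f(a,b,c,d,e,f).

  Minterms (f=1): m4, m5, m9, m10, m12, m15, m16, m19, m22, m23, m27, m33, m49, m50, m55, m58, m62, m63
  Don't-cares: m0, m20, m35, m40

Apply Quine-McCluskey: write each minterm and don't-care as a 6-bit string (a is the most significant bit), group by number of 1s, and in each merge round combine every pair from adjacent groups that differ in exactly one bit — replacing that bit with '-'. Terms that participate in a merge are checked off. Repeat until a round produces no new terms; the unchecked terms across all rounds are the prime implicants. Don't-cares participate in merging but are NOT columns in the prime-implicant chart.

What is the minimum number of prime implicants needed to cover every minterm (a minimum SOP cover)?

size-2^0 implicants → 000000(✓)  000100(✓)  000101(✓)  001001  001010  001100(✓)  001111  010000(✓)  010011(✓)  010100(✓)  010110(✓)  010111(✓)  011011(✓)  100001(✓)  100011(✓)  101000  110001(✓)  110010(✓)  110111(✓)  111010(✓)  111110(✓)  111111(✓)
size-2^1 implicants → -10111  0-0000(✓)  0-0100(✓)  00-100  000-00(✓)  00010-  01-011  010-00(✓)  010-11  0101-0  01011-  1-0001  1000-1  11-010  11-111  111-10  11111-
size-2^2 implicants → 0-0-00
Unchecked terms (primes): -10111, 0-0-00, 00-100, 00010-, 001001, 001010, 001111, 01-011, 010-11, 0101-0, 01011-, 1-0001, 1000-1, 101000, 11-010, 11-111, 111-10, 11111-
Minterm coverage:
  m4 ⊆ 0-0-00,00-100,00010-
  m5 ⊆ 00010- [E]
  m9 ⊆ 001001 [E]
  m10 ⊆ 001010 [E]
  m12 ⊆ 00-100 [E]
  m15 ⊆ 001111 [E]
  m16 ⊆ 0-0-00 [E]
  m19 ⊆ 01-011,010-11
  m22 ⊆ 0101-0,01011-
  m23 ⊆ -10111,010-11,01011-
  m27 ⊆ 01-011 [E]
  m33 ⊆ 1-0001,1000-1
  m49 ⊆ 1-0001 [E]
  m50 ⊆ 11-010 [E]
  m55 ⊆ -10111,11-111
  m58 ⊆ 11-010,111-10
  m62 ⊆ 111-10,11111-
  m63 ⊆ 11-111,11111-
E = {0-0-00, 00-100, 00010-, 001001, 001010, 001111, 01-011, 1-0001, 11-010}
Petrick residual → -10111, 0101-0, 11111-
Cover = bc'def + a'c'e'f' + a'b'de'f' + a'b'c'de' + a'b'cd'e'f + a'b'cd'ef' + a'b'cdef + a'bd'ef + a'bc'df' + ac'd'e'f + abd'ef' + abcde  |cover|=12

12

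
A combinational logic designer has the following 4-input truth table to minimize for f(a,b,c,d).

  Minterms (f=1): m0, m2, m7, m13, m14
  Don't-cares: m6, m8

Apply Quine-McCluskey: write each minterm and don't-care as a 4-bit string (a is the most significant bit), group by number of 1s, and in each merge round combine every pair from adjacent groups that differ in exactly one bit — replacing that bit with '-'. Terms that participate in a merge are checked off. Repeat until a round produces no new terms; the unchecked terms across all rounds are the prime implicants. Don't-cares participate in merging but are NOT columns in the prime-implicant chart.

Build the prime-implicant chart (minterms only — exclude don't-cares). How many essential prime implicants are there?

[col 0] 0000*, 0010*, 0110*, 0111*, 1000*, 1101, 1110*
[col 1] -000, -110, 0-10, 00-0, 011-
Prime implicants: -000, -110, 0-10, 00-0, 011-, 1101
PI chart (minterm → PIs covering it):
  0 | -000,00-0
  2 | 0-10,00-0
  7 | 011-  (sole → essential)
  13 | 1101  (sole → essential)
  14 | -110  (sole → essential)
Essential prime implicants: -110, 011-, 1101

3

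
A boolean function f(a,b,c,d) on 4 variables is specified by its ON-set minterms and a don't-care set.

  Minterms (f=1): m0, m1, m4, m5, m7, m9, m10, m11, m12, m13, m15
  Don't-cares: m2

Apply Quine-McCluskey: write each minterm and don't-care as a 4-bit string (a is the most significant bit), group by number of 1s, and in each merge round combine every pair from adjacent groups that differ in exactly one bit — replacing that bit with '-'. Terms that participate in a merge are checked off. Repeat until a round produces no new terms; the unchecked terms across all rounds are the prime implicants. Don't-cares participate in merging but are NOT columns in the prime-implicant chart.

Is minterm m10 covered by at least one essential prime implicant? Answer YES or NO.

size-2^0 implicants → 0000(✓)  0001(✓)  0010(✓)  0100(✓)  0101(✓)  0111(✓)  1001(✓)  1010(✓)  1011(✓)  1100(✓)  1101(✓)  1111(✓)
size-2^1 implicants → -001(✓)  -010  -100(✓)  -101(✓)  -111(✓)  0-00(✓)  0-01(✓)  00-0  000-(✓)  01-1(✓)  010-(✓)  1-01(✓)  1-11(✓)  10-1(✓)  101-  11-1(✓)  110-(✓)
size-2^2 implicants → --01  -1-1  -10-  0-0-  1--1
Unchecked terms (primes): --01, -010, -1-1, -10-, 0-0-, 00-0, 1--1, 101-
Minterm coverage:
  m0 ⊆ 0-0-,00-0
  m1 ⊆ --01,0-0-
  m4 ⊆ -10-,0-0-
  m5 ⊆ --01,-1-1,-10-,0-0-
  m7 ⊆ -1-1 [E]
  m9 ⊆ --01,1--1
  m10 ⊆ -010,101-
  m11 ⊆ 1--1,101-
  m12 ⊆ -10- [E]
  m13 ⊆ --01,-1-1,-10-,1--1
  m15 ⊆ -1-1,1--1
E = {-1-1, -10-}

NO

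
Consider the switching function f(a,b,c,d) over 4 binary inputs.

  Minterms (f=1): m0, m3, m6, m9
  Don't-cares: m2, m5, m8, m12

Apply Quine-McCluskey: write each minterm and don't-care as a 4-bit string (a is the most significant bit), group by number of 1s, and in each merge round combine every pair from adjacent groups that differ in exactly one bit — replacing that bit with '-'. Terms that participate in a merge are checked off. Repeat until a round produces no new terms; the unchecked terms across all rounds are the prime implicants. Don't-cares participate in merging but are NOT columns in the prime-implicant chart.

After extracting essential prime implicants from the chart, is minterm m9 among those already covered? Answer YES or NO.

size-2^0 implicants → 0000(✓)  0010(✓)  0011(✓)  0101  0110(✓)  1000(✓)  1001(✓)  1100(✓)
size-2^1 implicants → -000  0-10  00-0  001-  1-00  100-
Unchecked terms (primes): -000, 0-10, 00-0, 001-, 0101, 1-00, 100-
Minterm coverage:
  m0 ⊆ -000,00-0
  m3 ⊆ 001- [E]
  m6 ⊆ 0-10 [E]
  m9 ⊆ 100- [E]
E = {0-10, 001-, 100-}

YES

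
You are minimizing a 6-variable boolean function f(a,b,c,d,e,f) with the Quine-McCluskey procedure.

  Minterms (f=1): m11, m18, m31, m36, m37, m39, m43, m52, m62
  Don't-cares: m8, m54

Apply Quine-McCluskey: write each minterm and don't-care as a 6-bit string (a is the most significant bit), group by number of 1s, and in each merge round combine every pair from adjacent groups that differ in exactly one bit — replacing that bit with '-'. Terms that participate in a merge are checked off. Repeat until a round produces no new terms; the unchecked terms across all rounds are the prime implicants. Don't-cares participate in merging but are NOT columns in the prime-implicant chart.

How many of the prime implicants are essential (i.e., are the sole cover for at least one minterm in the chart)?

5

[col 0] 001000, 001011*, 010010, 011111, 100100*, 100101*, 100111*, 101011*, 110100*, 110110*, 111110*
[col 1] -01011, 1-0100, 1001-1, 10010-, 11-110, 1101-0
Prime implicants: -01011, 001000, 010010, 011111, 1-0100, 1001-1, 10010-, 11-110, 1101-0
PI chart (minterm → PIs covering it):
  11 | -01011  (sole → essential)
  18 | 010010  (sole → essential)
  31 | 011111  (sole → essential)
  36 | 1-0100,10010-
  37 | 1001-1,10010-
  39 | 1001-1  (sole → essential)
  43 | -01011  (sole → essential)
  52 | 1-0100,1101-0
  62 | 11-110  (sole → essential)
Essential prime implicants: -01011, 010010, 011111, 1001-1, 11-110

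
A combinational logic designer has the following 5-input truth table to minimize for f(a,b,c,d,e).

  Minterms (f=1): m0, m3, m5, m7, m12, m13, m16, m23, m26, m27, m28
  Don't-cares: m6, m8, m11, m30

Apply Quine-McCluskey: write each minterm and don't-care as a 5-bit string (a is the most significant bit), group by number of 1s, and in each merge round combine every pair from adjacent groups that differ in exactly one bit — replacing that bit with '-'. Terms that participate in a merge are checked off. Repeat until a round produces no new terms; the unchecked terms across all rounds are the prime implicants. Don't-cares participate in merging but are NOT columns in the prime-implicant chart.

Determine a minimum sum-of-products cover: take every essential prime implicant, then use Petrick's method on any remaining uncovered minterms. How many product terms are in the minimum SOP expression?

6

Round 0: 00000✓ 00011✓ 00101✓ 00110✓ 00111✓ 01000✓ 01011✓ 01100✓ 01101✓ 10000✓ 10111✓ 11010✓ 11011✓ 11100✓ 11110✓
Round 1: -0000 -0111 -1011 -1100 0-000 0-011 0-101 00-11 001-1 0011- 01-00 0110- 11-10 1101- 111-0
PIs = {-0000, -0111, -1011, -1100, 0-000, 0-011, 0-101, 00-11, 001-1, 0011-, 01-00, 0110-, 11-10, 1101-, 111-0}
Coverage chart:
  m0: -0000,0-000
  m3: 0-011,00-11
  m5: 0-101,001-1
  m7: -0111,00-11,001-1,0011-
  m12: -1100,01-00,0110-
  m13: 0-101,0110-
  m16: -0000 ←essential
  m23: -0111 ←essential
  m26: 11-10,1101-
  m27: -1011,1101-
  m28: -1100,111-0
Essential: -0000, -0111
Petrick residual → -1100, 0-011, 0-101, 1101-
Min cover (6 terms): b'c'd'e' + b'cde + bcd'e' + a'c'de + a'cd'e + abc'd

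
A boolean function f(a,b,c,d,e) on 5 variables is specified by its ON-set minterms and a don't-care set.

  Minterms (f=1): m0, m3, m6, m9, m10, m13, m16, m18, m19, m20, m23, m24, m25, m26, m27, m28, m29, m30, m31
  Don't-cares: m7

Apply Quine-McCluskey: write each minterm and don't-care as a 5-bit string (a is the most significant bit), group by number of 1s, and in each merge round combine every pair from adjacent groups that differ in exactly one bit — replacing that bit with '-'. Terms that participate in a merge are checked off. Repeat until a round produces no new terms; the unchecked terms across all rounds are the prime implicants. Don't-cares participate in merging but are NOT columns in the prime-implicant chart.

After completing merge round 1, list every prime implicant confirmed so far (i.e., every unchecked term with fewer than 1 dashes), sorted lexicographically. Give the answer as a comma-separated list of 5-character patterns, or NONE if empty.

NONE

size-2^0 implicants → 00000(✓)  00011(✓)  00110(✓)  00111(✓)  01001(✓)  01010(✓)  01101(✓)  10000(✓)  10010(✓)  10011(✓)  10100(✓)  10111(✓)  11000(✓)  11001(✓)  11010(✓)  11011(✓)  11100(✓)  11101(✓)  11110(✓)  11111(✓)
size-2^1 implicants → -0000  -0011(✓)  -0111(✓)  -1001(✓)  -1010  -1101(✓)  00-11(✓)  0011-  01-01(✓)  1-000(✓)  1-010(✓)  1-011(✓)  1-100(✓)  1-111(✓)  10-00(✓)  10-11(✓)  100-0(✓)  1001-(✓)  11-00(✓)  11-01(✓)  11-10(✓)  11-11(✓)  110-0(✓)  110-1(✓)  1100-(✓)  1101-(✓)  111-0(✓)  111-1(✓)  1110-(✓)  1111-(✓)
size-2^2 implicants → -0-11  -1-01  1--00  1--11  1-0-0  1-01-  11--0(✓)  11--1(✓)  11-0-(✓)  11-1-(✓)  110--(✓)  111--(✓)
size-2^3 implicants → 11---
Unchecked terms (primes): -0-11, -0000, -1-01, -1010, 0011-, 1--00, 1--11, 1-0-0, 1-01-, 11---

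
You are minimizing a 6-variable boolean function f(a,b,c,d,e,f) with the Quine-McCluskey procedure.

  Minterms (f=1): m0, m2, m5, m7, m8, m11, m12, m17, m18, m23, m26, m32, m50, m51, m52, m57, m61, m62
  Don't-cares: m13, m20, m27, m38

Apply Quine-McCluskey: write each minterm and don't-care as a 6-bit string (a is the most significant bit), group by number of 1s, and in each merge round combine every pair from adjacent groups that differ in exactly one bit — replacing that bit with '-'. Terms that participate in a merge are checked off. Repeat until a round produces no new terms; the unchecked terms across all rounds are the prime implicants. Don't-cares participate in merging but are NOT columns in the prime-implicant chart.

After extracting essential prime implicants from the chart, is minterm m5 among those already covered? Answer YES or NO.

NO

size-2^0 implicants → 000000(✓)  000010(✓)  000101(✓)  000111(✓)  001000(✓)  001011(✓)  001100(✓)  001101(✓)  010001  010010(✓)  010100(✓)  010111(✓)  011010(✓)  011011(✓)  100000(✓)  100110  110010(✓)  110011(✓)  110100(✓)  111001(✓)  111101(✓)  111110
size-2^1 implicants → -00000  -10010  -10100  0-0010  0-0111  0-1011  00-000  00-101  0000-0  0001-1  001-00  00110-  01-010  01101-  11001-  111-01
Unchecked terms (primes): -00000, -10010, -10100, 0-0010, 0-0111, 0-1011, 00-000, 00-101, 0000-0, 0001-1, 001-00, 00110-, 01-010, 010001, 01101-, 100110, 11001-, 111-01, 111110
Minterm coverage:
  m0 ⊆ -00000,00-000,0000-0
  m2 ⊆ 0-0010,0000-0
  m5 ⊆ 00-101,0001-1
  m7 ⊆ 0-0111,0001-1
  m8 ⊆ 00-000,001-00
  m11 ⊆ 0-1011 [E]
  m12 ⊆ 001-00,00110-
  m17 ⊆ 010001 [E]
  m18 ⊆ -10010,0-0010,01-010
  m23 ⊆ 0-0111 [E]
  m26 ⊆ 01-010,01101-
  m32 ⊆ -00000 [E]
  m50 ⊆ -10010,11001-
  m51 ⊆ 11001- [E]
  m52 ⊆ -10100 [E]
  m57 ⊆ 111-01 [E]
  m61 ⊆ 111-01 [E]
  m62 ⊆ 111110 [E]
E = {-00000, -10100, 0-0111, 0-1011, 010001, 11001-, 111-01, 111110}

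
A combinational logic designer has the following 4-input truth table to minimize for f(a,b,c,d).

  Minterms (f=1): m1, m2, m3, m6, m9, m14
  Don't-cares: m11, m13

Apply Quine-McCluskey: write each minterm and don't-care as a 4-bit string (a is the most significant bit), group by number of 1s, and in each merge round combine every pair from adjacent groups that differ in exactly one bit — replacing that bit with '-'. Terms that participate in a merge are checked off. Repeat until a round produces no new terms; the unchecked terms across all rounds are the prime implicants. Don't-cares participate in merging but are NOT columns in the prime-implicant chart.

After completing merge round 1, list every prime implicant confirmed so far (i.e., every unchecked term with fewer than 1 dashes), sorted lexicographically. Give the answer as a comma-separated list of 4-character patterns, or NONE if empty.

NONE

Round 0: 0001✓ 0010✓ 0011✓ 0110✓ 1001✓ 1011✓ 1101✓ 1110✓
Round 1: -001✓ -011✓ -110 0-10 00-1✓ 001- 1-01 10-1✓
Round 2: -0-1
PIs = {-0-1, -110, 0-10, 001-, 1-01}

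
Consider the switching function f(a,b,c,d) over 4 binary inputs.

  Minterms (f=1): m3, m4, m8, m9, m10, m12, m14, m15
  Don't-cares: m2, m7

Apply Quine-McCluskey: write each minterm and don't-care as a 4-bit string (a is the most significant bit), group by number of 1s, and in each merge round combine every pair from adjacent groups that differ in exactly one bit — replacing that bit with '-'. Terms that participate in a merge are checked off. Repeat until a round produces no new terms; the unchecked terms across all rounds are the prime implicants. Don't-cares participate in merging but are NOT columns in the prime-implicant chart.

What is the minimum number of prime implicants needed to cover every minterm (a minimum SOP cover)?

5

size-2^0 implicants → 0010(✓)  0011(✓)  0100(✓)  0111(✓)  1000(✓)  1001(✓)  1010(✓)  1100(✓)  1110(✓)  1111(✓)
size-2^1 implicants → -010  -100  -111  0-11  001-  1-00(✓)  1-10(✓)  10-0(✓)  100-  11-0(✓)  111-
size-2^2 implicants → 1--0
Unchecked terms (primes): -010, -100, -111, 0-11, 001-, 1--0, 100-, 111-
Minterm coverage:
  m3 ⊆ 0-11,001-
  m4 ⊆ -100 [E]
  m8 ⊆ 1--0,100-
  m9 ⊆ 100- [E]
  m10 ⊆ -010,1--0
  m12 ⊆ -100,1--0
  m14 ⊆ 1--0,111-
  m15 ⊆ -111,111-
E = {-100, 100-}
Petrick residual → -010, 0-11, 111-
Cover = b'cd' + bc'd' + a'cd + ab'c' + abc  |cover|=5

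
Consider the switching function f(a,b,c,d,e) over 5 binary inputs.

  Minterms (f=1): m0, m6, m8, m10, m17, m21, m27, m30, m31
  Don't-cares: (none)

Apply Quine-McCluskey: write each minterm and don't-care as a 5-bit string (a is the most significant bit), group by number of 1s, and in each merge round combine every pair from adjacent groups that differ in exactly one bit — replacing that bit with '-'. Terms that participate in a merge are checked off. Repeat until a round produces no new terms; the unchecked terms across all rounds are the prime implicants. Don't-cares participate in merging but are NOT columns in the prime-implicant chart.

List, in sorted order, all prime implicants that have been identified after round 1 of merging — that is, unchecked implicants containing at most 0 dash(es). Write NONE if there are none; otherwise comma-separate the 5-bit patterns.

[col 0] 00000*, 00110, 01000*, 01010*, 10001*, 10101*, 11011*, 11110*, 11111*
[col 1] 0-000, 010-0, 10-01, 11-11, 1111-
Prime implicants: 0-000, 00110, 010-0, 10-01, 11-11, 1111-

00110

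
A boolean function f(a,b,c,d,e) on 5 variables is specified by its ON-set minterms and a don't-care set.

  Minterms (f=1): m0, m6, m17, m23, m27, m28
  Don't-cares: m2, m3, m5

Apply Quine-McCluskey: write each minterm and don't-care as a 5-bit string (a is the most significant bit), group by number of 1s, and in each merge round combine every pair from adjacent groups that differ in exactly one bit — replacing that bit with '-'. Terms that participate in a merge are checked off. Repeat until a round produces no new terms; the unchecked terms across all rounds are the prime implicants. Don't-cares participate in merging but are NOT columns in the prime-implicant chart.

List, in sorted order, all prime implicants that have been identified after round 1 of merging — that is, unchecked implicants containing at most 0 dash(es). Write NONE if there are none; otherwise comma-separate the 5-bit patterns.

00101, 10001, 10111, 11011, 11100

[col 0] 00000*, 00010*, 00011*, 00101, 00110*, 10001, 10111, 11011, 11100
[col 1] 00-10, 000-0, 0001-
Prime implicants: 00-10, 000-0, 0001-, 00101, 10001, 10111, 11011, 11100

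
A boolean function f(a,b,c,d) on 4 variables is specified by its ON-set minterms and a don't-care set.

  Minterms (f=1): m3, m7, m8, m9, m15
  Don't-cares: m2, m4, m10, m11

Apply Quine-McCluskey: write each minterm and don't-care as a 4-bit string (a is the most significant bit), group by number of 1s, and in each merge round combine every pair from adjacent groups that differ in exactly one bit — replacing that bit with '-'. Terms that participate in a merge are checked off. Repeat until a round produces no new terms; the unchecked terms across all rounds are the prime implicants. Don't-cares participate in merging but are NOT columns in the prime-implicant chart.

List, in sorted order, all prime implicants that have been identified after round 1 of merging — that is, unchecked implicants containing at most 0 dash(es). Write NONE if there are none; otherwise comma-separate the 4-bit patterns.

size-2^0 implicants → 0010(✓)  0011(✓)  0100  0111(✓)  1000(✓)  1001(✓)  1010(✓)  1011(✓)  1111(✓)
size-2^1 implicants → -010(✓)  -011(✓)  -111(✓)  0-11(✓)  001-(✓)  1-11(✓)  10-0(✓)  10-1(✓)  100-(✓)  101-(✓)
size-2^2 implicants → --11  -01-  10--
Unchecked terms (primes): --11, -01-, 0100, 10--

0100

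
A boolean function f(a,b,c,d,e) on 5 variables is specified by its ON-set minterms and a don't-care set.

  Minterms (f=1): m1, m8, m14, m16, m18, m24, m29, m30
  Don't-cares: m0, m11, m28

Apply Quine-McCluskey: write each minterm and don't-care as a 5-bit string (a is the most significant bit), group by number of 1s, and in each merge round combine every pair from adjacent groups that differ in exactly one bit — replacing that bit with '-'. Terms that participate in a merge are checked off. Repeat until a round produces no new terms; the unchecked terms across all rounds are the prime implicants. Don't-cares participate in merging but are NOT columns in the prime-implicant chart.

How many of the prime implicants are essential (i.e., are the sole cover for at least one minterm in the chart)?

[col 0] 00000*, 00001*, 01000*, 01011, 01110*, 10000*, 10010*, 11000*, 11100*, 11101*, 11110*
[col 1] -0000*, -1000*, -1110, 0-000*, 0000-, 1-000*, 100-0, 11-00, 111-0, 1110-
[col 2] --000
Prime implicants: --000, -1110, 0000-, 01011, 100-0, 11-00, 111-0, 1110-
PI chart (minterm → PIs covering it):
  1 | 0000-  (sole → essential)
  8 | --000  (sole → essential)
  14 | -1110  (sole → essential)
  16 | --000,100-0
  18 | 100-0  (sole → essential)
  24 | --000,11-00
  29 | 1110-  (sole → essential)
  30 | -1110,111-0
Essential prime implicants: --000, -1110, 0000-, 100-0, 1110-

5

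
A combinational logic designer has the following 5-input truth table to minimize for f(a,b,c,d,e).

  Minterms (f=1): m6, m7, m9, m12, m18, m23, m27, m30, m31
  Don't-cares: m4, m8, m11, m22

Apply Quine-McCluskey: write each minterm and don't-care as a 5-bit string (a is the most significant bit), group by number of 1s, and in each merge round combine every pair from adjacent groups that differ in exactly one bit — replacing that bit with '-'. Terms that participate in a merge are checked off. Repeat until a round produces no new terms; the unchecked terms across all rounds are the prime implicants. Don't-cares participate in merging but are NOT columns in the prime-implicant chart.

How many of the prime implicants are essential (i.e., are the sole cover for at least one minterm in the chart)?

Round 0: 00100✓ 00110✓ 00111✓ 01000✓ 01001✓ 01011✓ 01100✓ 10010✓ 10110✓ 10111✓ 11011✓ 11110✓ 11111✓
Round 1: -0110✓ -0111✓ -1011 0-100 001-0 0011-✓ 01-00 010-1 0100- 1-110✓ 1-111✓ 10-10 1011-✓ 11-11 1111-✓
Round 2: -011- 1-11-
PIs = {-011-, -1011, 0-100, 001-0, 01-00, 010-1, 0100-, 1-11-, 10-10, 11-11}
Coverage chart:
  m6: -011-,001-0
  m7: -011- ←essential
  m9: 010-1,0100-
  m12: 0-100,01-00
  m18: 10-10 ←essential
  m23: -011-,1-11-
  m27: -1011,11-11
  m30: 1-11- ←essential
  m31: 1-11-,11-11
Essential: -011-, 1-11-, 10-10

3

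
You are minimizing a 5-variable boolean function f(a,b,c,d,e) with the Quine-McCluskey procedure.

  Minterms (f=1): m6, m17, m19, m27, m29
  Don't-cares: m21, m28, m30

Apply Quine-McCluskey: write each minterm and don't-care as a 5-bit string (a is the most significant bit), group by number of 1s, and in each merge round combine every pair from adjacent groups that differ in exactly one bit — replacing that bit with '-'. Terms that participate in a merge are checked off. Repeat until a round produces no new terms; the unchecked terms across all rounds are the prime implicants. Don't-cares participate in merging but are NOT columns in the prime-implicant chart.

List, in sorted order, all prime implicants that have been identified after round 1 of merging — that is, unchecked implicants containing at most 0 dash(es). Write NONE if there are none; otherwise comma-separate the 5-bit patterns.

Round 0: 00110 10001✓ 10011✓ 10101✓ 11011✓ 11100✓ 11101✓ 11110✓
Round 1: 1-011 1-101 10-01 100-1 111-0 1110-
PIs = {00110, 1-011, 1-101, 10-01, 100-1, 111-0, 1110-}

00110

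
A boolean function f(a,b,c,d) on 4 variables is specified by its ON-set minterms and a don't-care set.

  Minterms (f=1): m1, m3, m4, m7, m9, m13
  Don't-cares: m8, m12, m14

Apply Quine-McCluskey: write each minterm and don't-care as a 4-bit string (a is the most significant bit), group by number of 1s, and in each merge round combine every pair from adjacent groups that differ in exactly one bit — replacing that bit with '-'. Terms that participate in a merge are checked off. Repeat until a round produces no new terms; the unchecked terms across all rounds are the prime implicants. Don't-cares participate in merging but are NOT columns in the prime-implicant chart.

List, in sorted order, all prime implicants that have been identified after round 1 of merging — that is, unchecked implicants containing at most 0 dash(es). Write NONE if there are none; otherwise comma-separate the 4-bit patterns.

size-2^0 implicants → 0001(✓)  0011(✓)  0100(✓)  0111(✓)  1000(✓)  1001(✓)  1100(✓)  1101(✓)  1110(✓)
size-2^1 implicants → -001  -100  0-11  00-1  1-00(✓)  1-01(✓)  100-(✓)  11-0  110-(✓)
size-2^2 implicants → 1-0-
Unchecked terms (primes): -001, -100, 0-11, 00-1, 1-0-, 11-0

NONE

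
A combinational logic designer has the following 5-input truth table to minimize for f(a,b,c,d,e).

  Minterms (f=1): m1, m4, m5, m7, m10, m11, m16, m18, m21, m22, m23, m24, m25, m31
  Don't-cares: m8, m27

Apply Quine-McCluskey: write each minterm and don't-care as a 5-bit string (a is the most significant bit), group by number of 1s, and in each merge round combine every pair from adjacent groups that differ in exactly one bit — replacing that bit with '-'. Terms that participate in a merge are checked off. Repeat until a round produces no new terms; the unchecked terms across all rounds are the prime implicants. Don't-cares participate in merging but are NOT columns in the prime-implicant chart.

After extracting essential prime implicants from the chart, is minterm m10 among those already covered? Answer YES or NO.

[col 0] 00001*, 00100*, 00101*, 00111*, 01000*, 01010*, 01011*, 10000*, 10010*, 10101*, 10110*, 10111*, 11000*, 11001*, 11011*, 11111*
[col 1] -0101*, -0111*, -1000, -1011, 00-01, 001-1*, 0010-, 010-0, 0101-, 1-000, 1-111, 10-10, 100-0, 101-1*, 1011-, 11-11, 110-1, 1100-
[col 2] -01-1
Prime implicants: -01-1, -1000, -1011, 00-01, 0010-, 010-0, 0101-, 1-000, 1-111, 10-10, 100-0, 1011-, 11-11, 110-1, 1100-
PI chart (minterm → PIs covering it):
  1 | 00-01  (sole → essential)
  4 | 0010-  (sole → essential)
  5 | -01-1,00-01,0010-
  7 | -01-1  (sole → essential)
  10 | 010-0,0101-
  11 | -1011,0101-
  16 | 1-000,100-0
  18 | 10-10,100-0
  21 | -01-1  (sole → essential)
  22 | 10-10,1011-
  23 | -01-1,1-111,1011-
  24 | -1000,1-000,1100-
  25 | 110-1,1100-
  31 | 1-111,11-11
Essential prime implicants: -01-1, 00-01, 0010-

NO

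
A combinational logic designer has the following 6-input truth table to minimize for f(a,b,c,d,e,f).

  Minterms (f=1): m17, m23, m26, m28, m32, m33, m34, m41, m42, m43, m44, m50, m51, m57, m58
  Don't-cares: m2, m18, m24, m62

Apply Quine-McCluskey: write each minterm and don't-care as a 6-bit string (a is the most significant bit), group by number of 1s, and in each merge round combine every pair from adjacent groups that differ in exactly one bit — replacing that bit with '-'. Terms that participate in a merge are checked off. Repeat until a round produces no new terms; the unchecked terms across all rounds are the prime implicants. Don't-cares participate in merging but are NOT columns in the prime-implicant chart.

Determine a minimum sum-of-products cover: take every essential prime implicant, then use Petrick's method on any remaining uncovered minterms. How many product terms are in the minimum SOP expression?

10

size-2^0 implicants → 000010(✓)  010001  010010(✓)  010111  011000(✓)  011010(✓)  011100(✓)  100000(✓)  100001(✓)  100010(✓)  101001(✓)  101010(✓)  101011(✓)  101100  110010(✓)  110011(✓)  111001(✓)  111010(✓)  111110(✓)
size-2^1 implicants → -00010(✓)  -10010(✓)  -11010(✓)  0-0010(✓)  01-010(✓)  011-00  0110-0  1-0010(✓)  1-1001  1-1010(✓)  10-001  10-010(✓)  1000-0  10000-  1010-1  10101-  11-010(✓)  11001-  111-10
size-2^2 implicants → --0010  -1-010  1--010
Unchecked terms (primes): --0010, -1-010, 010001, 010111, 011-00, 0110-0, 1--010, 1-1001, 10-001, 1000-0, 10000-, 1010-1, 10101-, 101100, 11001-, 111-10
Minterm coverage:
  m17 ⊆ 010001 [E]
  m23 ⊆ 010111 [E]
  m26 ⊆ -1-010,0110-0
  m28 ⊆ 011-00 [E]
  m32 ⊆ 1000-0,10000-
  m33 ⊆ 10-001,10000-
  m34 ⊆ --0010,1--010,1000-0
  m41 ⊆ 1-1001,10-001,1010-1
  m42 ⊆ 1--010,10101-
  m43 ⊆ 1010-1,10101-
  m44 ⊆ 101100 [E]
  m50 ⊆ --0010,-1-010,1--010,11001-
  m51 ⊆ 11001- [E]
  m57 ⊆ 1-1001 [E]
  m58 ⊆ -1-010,1--010,111-10
E = {010001, 010111, 011-00, 1-1001, 101100, 11001-}
Petrick residual → --0010, -1-010, 10000-, 10101-
Cover = c'd'ef' + bd'ef' + a'bc'd'e'f + a'bc'def + a'bce'f' + acd'e'f + ab'c'd'e' + ab'cd'e + ab'cde'f' + abc'd'e  |cover|=10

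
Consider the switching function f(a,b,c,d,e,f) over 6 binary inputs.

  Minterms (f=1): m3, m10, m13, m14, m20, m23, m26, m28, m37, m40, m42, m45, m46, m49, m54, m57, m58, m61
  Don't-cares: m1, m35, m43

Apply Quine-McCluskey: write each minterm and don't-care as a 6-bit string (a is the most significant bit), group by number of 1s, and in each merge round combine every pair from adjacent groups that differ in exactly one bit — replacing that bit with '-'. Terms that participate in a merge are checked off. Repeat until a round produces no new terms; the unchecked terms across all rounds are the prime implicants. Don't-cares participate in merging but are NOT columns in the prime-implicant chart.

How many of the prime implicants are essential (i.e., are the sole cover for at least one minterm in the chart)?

9

size-2^0 implicants → 000001(✓)  000011(✓)  001010(✓)  001101(✓)  001110(✓)  010100(✓)  010111  011010(✓)  011100(✓)  100011(✓)  100101(✓)  101000(✓)  101010(✓)  101011(✓)  101101(✓)  101110(✓)  110001(✓)  110110  111001(✓)  111010(✓)  111101(✓)
size-2^1 implicants → -00011  -01010(✓)  -01101  -01110(✓)  -11010(✓)  0-1010(✓)  0000-1  001-10(✓)  01-100  1-1010(✓)  1-1101  10-011  10-101  101-10(✓)  1010-0  10101-  11-001  111-01
size-2^2 implicants → --1010  -01-10
Unchecked terms (primes): --1010, -00011, -01-10, -01101, 0000-1, 01-100, 010111, 1-1101, 10-011, 10-101, 1010-0, 10101-, 11-001, 110110, 111-01
Minterm coverage:
  m3 ⊆ -00011,0000-1
  m10 ⊆ --1010,-01-10
  m13 ⊆ -01101 [E]
  m14 ⊆ -01-10 [E]
  m20 ⊆ 01-100 [E]
  m23 ⊆ 010111 [E]
  m26 ⊆ --1010 [E]
  m28 ⊆ 01-100 [E]
  m37 ⊆ 10-101 [E]
  m40 ⊆ 1010-0 [E]
  m42 ⊆ --1010,-01-10,1010-0,10101-
  m45 ⊆ -01101,1-1101,10-101
  m46 ⊆ -01-10 [E]
  m49 ⊆ 11-001 [E]
  m54 ⊆ 110110 [E]
  m57 ⊆ 11-001,111-01
  m58 ⊆ --1010 [E]
  m61 ⊆ 1-1101,111-01
E = {--1010, -01-10, -01101, 01-100, 010111, 10-101, 1010-0, 11-001, 110110}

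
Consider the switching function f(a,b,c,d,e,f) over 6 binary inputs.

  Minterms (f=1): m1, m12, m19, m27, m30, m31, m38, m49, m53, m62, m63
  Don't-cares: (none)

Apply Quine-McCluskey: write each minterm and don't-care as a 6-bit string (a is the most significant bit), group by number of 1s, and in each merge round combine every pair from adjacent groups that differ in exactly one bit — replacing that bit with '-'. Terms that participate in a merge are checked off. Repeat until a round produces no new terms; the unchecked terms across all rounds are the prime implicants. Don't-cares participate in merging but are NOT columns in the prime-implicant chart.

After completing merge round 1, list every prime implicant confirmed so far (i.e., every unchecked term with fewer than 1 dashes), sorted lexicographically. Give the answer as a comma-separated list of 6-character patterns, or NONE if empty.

Round 0: 000001 001100 010011✓ 011011✓ 011110✓ 011111✓ 100110 110001✓ 110101✓ 111110✓ 111111✓
Round 1: -11110✓ -11111✓ 01-011 011-11 01111-✓ 110-01 11111-✓
Round 2: -1111-
PIs = {-1111-, 000001, 001100, 01-011, 011-11, 100110, 110-01}

000001, 001100, 100110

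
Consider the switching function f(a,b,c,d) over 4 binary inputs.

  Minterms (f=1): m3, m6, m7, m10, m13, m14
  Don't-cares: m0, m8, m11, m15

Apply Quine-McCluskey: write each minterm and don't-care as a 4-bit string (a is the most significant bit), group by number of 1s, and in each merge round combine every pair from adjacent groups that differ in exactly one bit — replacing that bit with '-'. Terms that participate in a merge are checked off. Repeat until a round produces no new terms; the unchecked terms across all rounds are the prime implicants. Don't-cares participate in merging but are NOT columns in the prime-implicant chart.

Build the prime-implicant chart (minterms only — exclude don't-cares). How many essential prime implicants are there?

size-2^0 implicants → 0000(✓)  0011(✓)  0110(✓)  0111(✓)  1000(✓)  1010(✓)  1011(✓)  1101(✓)  1110(✓)  1111(✓)
size-2^1 implicants → -000  -011(✓)  -110(✓)  -111(✓)  0-11(✓)  011-(✓)  1-10(✓)  1-11(✓)  10-0  101-(✓)  11-1  111-(✓)
size-2^2 implicants → --11  -11-  1-1-
Unchecked terms (primes): --11, -000, -11-, 1-1-, 10-0, 11-1
Minterm coverage:
  m3 ⊆ --11 [E]
  m6 ⊆ -11- [E]
  m7 ⊆ --11,-11-
  m10 ⊆ 1-1-,10-0
  m13 ⊆ 11-1 [E]
  m14 ⊆ -11-,1-1-
E = {--11, -11-, 11-1}

3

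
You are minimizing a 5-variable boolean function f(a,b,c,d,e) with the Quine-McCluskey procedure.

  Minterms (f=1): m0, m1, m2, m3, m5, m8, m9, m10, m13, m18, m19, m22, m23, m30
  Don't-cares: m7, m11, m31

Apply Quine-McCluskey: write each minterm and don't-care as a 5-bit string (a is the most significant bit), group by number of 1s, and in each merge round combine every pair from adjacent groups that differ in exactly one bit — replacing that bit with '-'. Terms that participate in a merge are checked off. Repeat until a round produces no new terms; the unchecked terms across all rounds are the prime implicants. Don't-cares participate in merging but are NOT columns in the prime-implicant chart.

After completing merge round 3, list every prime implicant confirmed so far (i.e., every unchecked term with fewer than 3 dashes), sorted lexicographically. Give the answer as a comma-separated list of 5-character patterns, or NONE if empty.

-0-11, -001-, 0--01, 00--1, 1-11-, 10-1-

Round 0: 00000✓ 00001✓ 00010✓ 00011✓ 00101✓ 00111✓ 01000✓ 01001✓ 01010✓ 01011✓ 01101✓ 10010✓ 10011✓ 10110✓ 10111✓ 11110✓ 11111✓
Round 1: -0010✓ -0011✓ -0111✓ 0-000✓ 0-001✓ 0-010✓ 0-011✓ 0-101✓ 00-01✓ 00-11✓ 000-0✓ 000-1✓ 0000-✓ 0001-✓ 001-1✓ 01-01✓ 010-0✓ 010-1✓ 0100-✓ 0101-✓ 1-110✓ 1-111✓ 10-10✓ 10-11✓ 1001-✓ 1011-✓ 1111-✓
Round 2: -0-11 -001- 0--01 0-0-0✓ 0-0-1✓ 0-00-✓ 0-01-✓ 00--1 000--✓ 010--✓ 1-11- 10-1-
Round 3: 0-0--
PIs = {-0-11, -001-, 0--01, 0-0--, 00--1, 1-11-, 10-1-}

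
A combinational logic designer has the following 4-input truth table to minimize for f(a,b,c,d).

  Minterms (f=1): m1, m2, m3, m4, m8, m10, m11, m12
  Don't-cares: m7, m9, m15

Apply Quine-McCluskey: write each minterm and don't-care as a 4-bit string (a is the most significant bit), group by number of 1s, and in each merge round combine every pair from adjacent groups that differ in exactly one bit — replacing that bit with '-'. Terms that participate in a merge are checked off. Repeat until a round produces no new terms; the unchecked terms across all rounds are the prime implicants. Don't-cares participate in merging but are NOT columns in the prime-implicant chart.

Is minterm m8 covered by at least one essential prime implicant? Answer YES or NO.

[col 0] 0001*, 0010*, 0011*, 0100*, 0111*, 1000*, 1001*, 1010*, 1011*, 1100*, 1111*
[col 1] -001*, -010*, -011*, -100, -111*, 0-11*, 00-1*, 001-*, 1-00, 1-11*, 10-0*, 10-1*, 100-*, 101-*
[col 2] --11, -0-1, -01-, 10--
Prime implicants: --11, -0-1, -01-, -100, 1-00, 10--
PI chart (minterm → PIs covering it):
  1 | -0-1  (sole → essential)
  2 | -01-  (sole → essential)
  3 | --11,-0-1,-01-
  4 | -100  (sole → essential)
  8 | 1-00,10--
  10 | -01-,10--
  11 | --11,-0-1,-01-,10--
  12 | -100,1-00
Essential prime implicants: -0-1, -01-, -100

NO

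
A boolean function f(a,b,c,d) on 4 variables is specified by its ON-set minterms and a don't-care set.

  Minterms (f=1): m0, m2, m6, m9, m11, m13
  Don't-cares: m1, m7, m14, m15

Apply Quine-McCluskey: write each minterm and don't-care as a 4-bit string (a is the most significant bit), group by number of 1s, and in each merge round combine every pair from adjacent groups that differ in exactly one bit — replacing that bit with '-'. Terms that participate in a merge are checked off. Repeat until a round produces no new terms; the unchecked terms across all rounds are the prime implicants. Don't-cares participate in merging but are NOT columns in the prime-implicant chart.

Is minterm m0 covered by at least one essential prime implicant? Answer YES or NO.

NO

Round 0: 0000✓ 0001✓ 0010✓ 0110✓ 0111✓ 1001✓ 1011✓ 1101✓ 1110✓ 1111✓
Round 1: -001 -110✓ -111✓ 0-10 00-0 000- 011-✓ 1-01✓ 1-11✓ 10-1✓ 11-1✓ 111-✓
Round 2: -11- 1--1
PIs = {-001, -11-, 0-10, 00-0, 000-, 1--1}
Coverage chart:
  m0: 00-0,000-
  m2: 0-10,00-0
  m6: -11-,0-10
  m9: -001,1--1
  m11: 1--1 ←essential
  m13: 1--1 ←essential
Essential: 1--1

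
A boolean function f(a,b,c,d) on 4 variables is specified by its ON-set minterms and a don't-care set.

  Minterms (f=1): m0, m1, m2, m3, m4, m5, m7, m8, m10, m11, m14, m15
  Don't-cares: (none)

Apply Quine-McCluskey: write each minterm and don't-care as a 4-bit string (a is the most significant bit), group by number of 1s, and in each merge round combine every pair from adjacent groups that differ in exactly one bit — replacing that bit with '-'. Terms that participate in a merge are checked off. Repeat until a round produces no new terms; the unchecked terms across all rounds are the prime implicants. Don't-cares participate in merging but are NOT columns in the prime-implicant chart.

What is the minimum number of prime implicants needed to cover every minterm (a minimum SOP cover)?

size-2^0 implicants → 0000(✓)  0001(✓)  0010(✓)  0011(✓)  0100(✓)  0101(✓)  0111(✓)  1000(✓)  1010(✓)  1011(✓)  1110(✓)  1111(✓)
size-2^1 implicants → -000(✓)  -010(✓)  -011(✓)  -111(✓)  0-00(✓)  0-01(✓)  0-11(✓)  00-0(✓)  00-1(✓)  000-(✓)  001-(✓)  01-1(✓)  010-(✓)  1-10(✓)  1-11(✓)  10-0(✓)  101-(✓)  111-(✓)
size-2^2 implicants → --11  -0-0  -01-  0--1  0-0-  00--  1-1-
Unchecked terms (primes): --11, -0-0, -01-, 0--1, 0-0-, 00--, 1-1-
Minterm coverage:
  m0 ⊆ -0-0,0-0-,00--
  m1 ⊆ 0--1,0-0-,00--
  m2 ⊆ -0-0,-01-,00--
  m3 ⊆ --11,-01-,0--1,00--
  m4 ⊆ 0-0- [E]
  m5 ⊆ 0--1,0-0-
  m7 ⊆ --11,0--1
  m8 ⊆ -0-0 [E]
  m10 ⊆ -0-0,-01-,1-1-
  m11 ⊆ --11,-01-,1-1-
  m14 ⊆ 1-1- [E]
  m15 ⊆ --11,1-1-
E = {-0-0, 0-0-, 1-1-}
Petrick residual → --11
Cover = cd + b'd' + a'c' + ac  |cover|=4

4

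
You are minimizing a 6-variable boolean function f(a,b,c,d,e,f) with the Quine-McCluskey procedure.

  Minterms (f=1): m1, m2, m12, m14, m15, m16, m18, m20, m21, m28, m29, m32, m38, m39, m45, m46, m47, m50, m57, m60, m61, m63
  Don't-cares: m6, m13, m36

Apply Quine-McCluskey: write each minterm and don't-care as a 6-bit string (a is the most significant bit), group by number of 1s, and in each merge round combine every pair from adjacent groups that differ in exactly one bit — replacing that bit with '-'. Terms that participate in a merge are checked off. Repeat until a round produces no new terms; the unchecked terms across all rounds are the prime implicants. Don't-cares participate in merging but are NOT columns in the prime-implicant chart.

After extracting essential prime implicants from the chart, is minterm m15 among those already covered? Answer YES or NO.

NO

[col 0] 000001, 000010*, 000110*, 001100*, 001101*, 001110*, 001111*, 010000*, 010010*, 010100*, 010101*, 011100*, 011101*, 100000*, 100100*, 100110*, 100111*, 101101*, 101110*, 101111*, 110010*, 111001*, 111100*, 111101*, 111111*
[col 1] -00110*, -01101*, -01110*, -01111*, -10010, -11100*, -11101*, 0-0010, 0-1100*, 0-1101*, 00-110*, 000-10, 0011-0*, 0011-1*, 00110-*, 00111-*, 01-100*, 01-101*, 010-00, 0100-0, 01010-*, 01110-*, 1-1101*, 1-1111*, 10-110*, 10-111*, 100-00, 1001-0, 10011-*, 1011-1*, 10111-*, 111-01, 1111-1*, 11110-*
[col 2] --1101, -0-110, -011-1, -0111-, -1110-, 0-110-, 0011--, 01-10-, 1-11-1, 10-11-
Prime implicants: --1101, -0-110, -011-1, -0111-, -10010, -1110-, 0-0010, 0-110-, 000-10, 000001, 0011--, 01-10-, 010-00, 0100-0, 1-11-1, 10-11-, 100-00, 1001-0, 111-01
PI chart (minterm → PIs covering it):
  1 | 000001  (sole → essential)
  2 | 0-0010,000-10
  12 | 0-110-,0011--
  14 | -0-110,-0111-,0011--
  15 | -011-1,-0111-,0011--
  16 | 010-00,0100-0
  18 | -10010,0-0010,0100-0
  20 | 01-10-,010-00
  21 | 01-10-  (sole → essential)
  28 | -1110-,0-110-,01-10-
  29 | --1101,-1110-,0-110-,01-10-
  32 | 100-00  (sole → essential)
  38 | -0-110,10-11-,1001-0
  39 | 10-11-  (sole → essential)
  45 | --1101,-011-1,1-11-1
  46 | -0-110,-0111-,10-11-
  47 | -011-1,-0111-,1-11-1,10-11-
  50 | -10010  (sole → essential)
  57 | 111-01  (sole → essential)
  60 | -1110-  (sole → essential)
  61 | --1101,-1110-,1-11-1,111-01
  63 | 1-11-1  (sole → essential)
Essential prime implicants: -10010, -1110-, 000001, 01-10-, 1-11-1, 10-11-, 100-00, 111-01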